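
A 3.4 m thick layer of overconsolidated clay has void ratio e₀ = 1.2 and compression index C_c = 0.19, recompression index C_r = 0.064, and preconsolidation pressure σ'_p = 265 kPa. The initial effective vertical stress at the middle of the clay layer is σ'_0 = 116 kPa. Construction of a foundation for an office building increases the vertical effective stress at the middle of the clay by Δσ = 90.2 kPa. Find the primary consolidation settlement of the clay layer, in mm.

Final effective stress: σ'_f = 116 + 90.2 = 206.2 kPa.
σ'_f = 206.2 ≤ σ'_p = 265 kPa, so the clay remains overconsolidated and only the recompression index applies:
S_c = C_r·H/(1+e₀)·log₁₀(σ'_f/σ'_0) = 0.064×3.4/2.2×log₁₀(206.2/116)
    = 0.098912 × 0.24983 = 0.02471 m

S_c ≈ 24.7 mm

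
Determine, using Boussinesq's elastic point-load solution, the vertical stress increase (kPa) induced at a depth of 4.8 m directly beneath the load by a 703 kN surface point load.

Boussinesq vertical stress below a point load on an elastic half-space:
Δσ_z = 3P/(2πz²) · [1 + (r/z)²]^(−5/2)
r/z = 0/4.8 = 0; [1+(r/z)²]^(−5/2) = 1.
Δσ_z = 3×703/(2π×4.8²) × 1 = 14.568 × 1 = 14.57 kPa

Δσ_z ≈ 14.6 kPa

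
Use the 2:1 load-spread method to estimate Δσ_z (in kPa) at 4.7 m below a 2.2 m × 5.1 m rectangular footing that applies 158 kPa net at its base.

By the 2:1 method the load spreads at 1 horizontal : 2 vertical, so at depth z the loaded area has grown by z in each plan dimension:
Δσ = qBL/((B+z)(L+z)) = 158×2.2×5.1/((2.2+4.7)(5.1+4.7)) = 26.217 kPa

Δσ_z ≈ 26.2 kPa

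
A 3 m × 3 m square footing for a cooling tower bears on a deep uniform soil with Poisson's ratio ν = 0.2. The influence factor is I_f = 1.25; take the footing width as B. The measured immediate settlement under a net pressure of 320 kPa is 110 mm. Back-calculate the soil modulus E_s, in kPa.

E_s ≈ 10500 kPa

S_e = q·B·(1−ν²)/E_s · I_f  ⇒  E_s = q·B·(1−ν²)·I_f / S_e.
E_s = 320 × 3 × 0.96 × 1.25 / 0.11 = 10470 kPa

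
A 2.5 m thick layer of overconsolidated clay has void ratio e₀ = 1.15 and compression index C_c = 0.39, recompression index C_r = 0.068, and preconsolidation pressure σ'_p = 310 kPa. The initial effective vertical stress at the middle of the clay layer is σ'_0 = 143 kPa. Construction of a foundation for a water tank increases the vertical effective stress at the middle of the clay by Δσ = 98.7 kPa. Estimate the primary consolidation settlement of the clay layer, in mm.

Final effective stress: σ'_f = 143 + 98.7 = 241.7 kPa.
σ'_f = 241.7 ≤ σ'_p = 310 kPa, so the clay remains overconsolidated and only the recompression index applies:
S_c = C_r·H/(1+e₀)·log₁₀(σ'_f/σ'_0) = 0.068×2.5/2.15×log₁₀(241.7/143)
    = 0.07907 × 0.22794 = 0.01802 m

S_c ≈ 18 mm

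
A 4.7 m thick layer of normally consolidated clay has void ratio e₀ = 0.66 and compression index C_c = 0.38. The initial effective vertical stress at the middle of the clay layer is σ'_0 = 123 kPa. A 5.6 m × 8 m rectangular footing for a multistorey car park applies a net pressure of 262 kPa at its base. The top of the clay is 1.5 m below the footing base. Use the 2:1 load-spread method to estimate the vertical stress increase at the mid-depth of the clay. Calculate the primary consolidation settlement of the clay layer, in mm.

Mid-depth of clay below the footing base: z = 1.5 + 4.7/2 = 3.85 m.
Stress increase at mid-clay by the 2:1 spreading method:
Δσ = qBL/((B+z)(L+z)) = 262×5.6×8/((5.6+3.85)(8+3.85)) = 104.82 kPa
Final effective stress: σ'_f = σ'_0 + Δσ = 123 + 104.82 = 227.82 kPa.
Normally consolidated clay, so the full stress increment lies on the virgin compression line:
S_c = C_c·H/(1+e₀)·log₁₀(σ'_f/σ'_0) = 0.38×4.7/(1+0.66)×log₁₀(227.82/123)
    = 1.0759 × 0.26769 = 0.288 m

S_c ≈ 288 mm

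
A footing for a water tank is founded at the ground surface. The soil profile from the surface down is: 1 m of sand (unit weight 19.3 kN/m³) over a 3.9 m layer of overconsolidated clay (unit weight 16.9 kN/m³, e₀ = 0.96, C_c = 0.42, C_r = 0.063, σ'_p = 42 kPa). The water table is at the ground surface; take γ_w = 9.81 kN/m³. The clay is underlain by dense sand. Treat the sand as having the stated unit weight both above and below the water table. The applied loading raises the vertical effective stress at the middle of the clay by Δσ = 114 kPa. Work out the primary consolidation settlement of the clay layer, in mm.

S_c ≈ 462 mm

Mid-depth of clay below the ground surface: z = 1 + 3.9/2 = 2.95 m.
Total vertical stress at mid-clay: σ_v = 19.3×1 + 16.9×1.95 = 52.255 kPa.
Pore pressure: u = 9.81×(2.95 − 0) = 28.94 kPa.
Initial effective stress: σ'_0 = σ_v − u = 52.255 − 28.94 = 23.315 kPa.
Final effective stress: σ'_f = 23.315 + 114 = 137.31 kPa.
σ'_f = 137.31 > σ'_p = 42 kPa, so the stress path crosses the preconsolidation pressure — recompression up to σ'_p, then virgin compression beyond:
S_c = H/(1+e₀)·[C_r·log₁₀(σ'_p/σ'_0) + C_c·log₁₀(σ'_f/σ'_p)]
    = 3.9/1.96 × [0.063×log₁₀(42/23.315) + 0.42×log₁₀(137.31/42)]
    = 1.9898 × [0.016104 + 0.21607] = 0.462 m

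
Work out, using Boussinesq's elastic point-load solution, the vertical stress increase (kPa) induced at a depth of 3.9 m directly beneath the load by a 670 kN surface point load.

Boussinesq vertical stress below a point load on an elastic half-space:
Δσ_z = 3P/(2πz²) · [1 + (r/z)²]^(−5/2)
r/z = 0/3.9 = 0; [1+(r/z)²]^(−5/2) = 1.
Δσ_z = 3×670/(2π×3.9²) × 1 = 21.032 × 1 = 21.03 kPa

Δσ_z ≈ 21 kPa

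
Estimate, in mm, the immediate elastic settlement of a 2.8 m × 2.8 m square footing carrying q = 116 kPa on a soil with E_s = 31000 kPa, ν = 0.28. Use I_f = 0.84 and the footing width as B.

S_e ≈ 8.11 mm

Immediate (elastic) settlement: S_e = q·B·(1−ν²)/E_s · I_f.
S_e = 116 × 2.8 × (1 − 0.28²) / 31000 × 0.84
    = 116 × 2.8 × 0.9216 / 31000 × 0.84
    = 0.008111 m = 8.111 mm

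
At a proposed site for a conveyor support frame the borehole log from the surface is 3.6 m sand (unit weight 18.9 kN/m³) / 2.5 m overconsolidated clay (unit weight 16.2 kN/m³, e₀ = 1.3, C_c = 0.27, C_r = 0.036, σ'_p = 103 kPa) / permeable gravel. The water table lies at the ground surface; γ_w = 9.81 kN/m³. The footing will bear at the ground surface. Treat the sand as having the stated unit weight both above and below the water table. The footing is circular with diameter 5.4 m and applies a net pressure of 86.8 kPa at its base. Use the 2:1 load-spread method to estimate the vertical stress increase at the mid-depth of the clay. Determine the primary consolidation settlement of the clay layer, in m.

S_c ≈ 0.0079 m

Mid-depth of clay below the ground surface: z = 3.6 + 2.5/2 = 4.85 m.
Total vertical stress at mid-clay: σ_v = 18.9×3.6 + 16.2×1.25 = 88.29 kPa.
Pore pressure: u = 9.81×(4.85 − 0) = 47.578 kPa.
Initial effective stress: σ'_0 = σ_v − u = 88.29 − 47.578 = 40.712 kPa.
Stress increase at mid-clay by the 2:1 spreading method:
Δσ ≈ qD²/(D+z)² = 86.8×5.4²/(5.4+4.85)² = 24.091 kPa
Final effective stress: σ'_f = 40.712 + 24.091 = 64.803 kPa.
σ'_f = 64.803 ≤ σ'_p = 103 kPa, so the clay remains overconsolidated and only the recompression index applies:
S_c = C_r·H/(1+e₀)·log₁₀(σ'_f/σ'_0) = 0.036×2.5/2.3×log₁₀(64.803/40.712)
    = 0.039132 × 0.20187 = 0.0079 m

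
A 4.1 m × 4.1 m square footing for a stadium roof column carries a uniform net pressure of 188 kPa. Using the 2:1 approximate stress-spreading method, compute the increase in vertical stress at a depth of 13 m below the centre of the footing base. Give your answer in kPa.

By the 2:1 method the load spreads at 1 horizontal : 2 vertical, so at depth z the loaded area has grown by z in each plan dimension:
Δσ = qBL/((B+z)(L+z)) = 188×4.1×4.1/((4.1+13)(4.1+13)) = 10.808 kPa

Δσ_z ≈ 10.8 kPa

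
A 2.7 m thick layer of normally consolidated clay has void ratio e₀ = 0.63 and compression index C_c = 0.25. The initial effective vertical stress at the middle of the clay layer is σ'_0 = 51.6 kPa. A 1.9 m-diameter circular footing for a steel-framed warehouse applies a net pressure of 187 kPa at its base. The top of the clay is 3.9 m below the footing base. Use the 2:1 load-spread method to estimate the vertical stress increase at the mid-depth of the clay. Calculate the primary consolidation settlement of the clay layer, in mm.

Mid-depth of clay below the footing base: z = 3.9 + 2.7/2 = 5.25 m.
Stress increase at mid-clay by the 2:1 spreading method:
Δσ ≈ qD²/(D+z)² = 187×1.9²/(1.9+5.25)² = 13.205 kPa
Final effective stress: σ'_f = σ'_0 + Δσ = 51.6 + 13.205 = 64.805 kPa.
Normally consolidated clay, so the full stress increment lies on the virgin compression line:
S_c = C_c·H/(1+e₀)·log₁₀(σ'_f/σ'_0) = 0.25×2.7/(1+0.63)×log₁₀(64.805/51.6)
    = 0.41411 × 0.098959 = 0.04098 m

S_c ≈ 41 mm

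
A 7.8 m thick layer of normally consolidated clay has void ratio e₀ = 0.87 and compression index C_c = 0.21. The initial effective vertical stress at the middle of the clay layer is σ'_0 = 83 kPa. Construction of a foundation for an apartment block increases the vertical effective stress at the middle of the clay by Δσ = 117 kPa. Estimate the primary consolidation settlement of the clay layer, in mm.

S_c ≈ 335 mm

Final effective stress: σ'_f = σ'_0 + Δσ = 83 + 117 = 200 kPa.
Normally consolidated clay, so the full stress increment lies on the virgin compression line:
S_c = C_c·H/(1+e₀)·log₁₀(σ'_f/σ'_0) = 0.21×7.8/(1+0.87)×log₁₀(200/83)
    = 0.87594 × 0.38195 = 0.3346 m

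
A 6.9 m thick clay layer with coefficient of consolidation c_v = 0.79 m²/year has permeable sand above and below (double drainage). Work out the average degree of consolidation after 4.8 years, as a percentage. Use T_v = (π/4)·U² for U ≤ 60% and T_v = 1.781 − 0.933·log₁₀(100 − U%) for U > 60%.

U ≈ 63.1 %

Drainage path length: H_d = H/2 = 3.45 m (double drainage).
T_v = c_v·t/H_d² = 0.79×4.8/3.45² = 0.31859.
T_v = 0.31859 corresponds to the U > 60% branch:
U = 1 − 10^((1.781 − T_v)/0.933)/100 = 0.6307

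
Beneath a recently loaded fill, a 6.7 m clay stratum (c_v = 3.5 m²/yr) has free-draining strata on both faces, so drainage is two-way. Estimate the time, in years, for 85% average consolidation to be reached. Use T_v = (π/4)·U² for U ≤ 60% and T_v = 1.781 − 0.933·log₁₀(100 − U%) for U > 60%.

Drainage path length: H_d = H/2 = 3.35 m (double drainage).
U > 60%: T_v = 1.781 − 0.933·log₁₀(100 − 85) = 0.68371.
t = T_v·H_d²/c_v = 0.68371×3.35²/3.5 = 2.192 years.

t ≈ 2.19 years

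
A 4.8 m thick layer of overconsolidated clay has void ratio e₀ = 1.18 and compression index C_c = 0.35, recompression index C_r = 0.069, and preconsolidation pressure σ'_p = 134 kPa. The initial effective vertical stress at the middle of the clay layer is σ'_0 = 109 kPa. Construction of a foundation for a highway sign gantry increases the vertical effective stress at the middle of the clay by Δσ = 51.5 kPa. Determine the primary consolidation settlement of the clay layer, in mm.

S_c ≈ 74 mm

Final effective stress: σ'_f = 109 + 51.5 = 160.5 kPa.
σ'_f = 160.5 > σ'_p = 134 kPa, so the stress path crosses the preconsolidation pressure — recompression up to σ'_p, then virgin compression beyond:
S_c = H/(1+e₀)·[C_r·log₁₀(σ'_p/σ'_0) + C_c·log₁₀(σ'_f/σ'_p)]
    = 4.8/2.18 × [0.069×log₁₀(134/109) + 0.35×log₁₀(160.5/134)]
    = 2.2018 × [0.0061878 + 0.02743] = 0.07402 m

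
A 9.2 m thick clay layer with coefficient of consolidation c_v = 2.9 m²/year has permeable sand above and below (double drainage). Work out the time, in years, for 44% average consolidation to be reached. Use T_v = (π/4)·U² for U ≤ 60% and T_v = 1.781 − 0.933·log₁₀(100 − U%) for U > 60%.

Drainage path length: H_d = H/2 = 4.6 m (double drainage).
U ≤ 60%: T_v = (π/4)·U² = (π/4)×0.44² = 0.15205.
t = T_v·H_d²/c_v = 0.15205×4.6²/2.9 = 1.109 years.

t ≈ 1.11 years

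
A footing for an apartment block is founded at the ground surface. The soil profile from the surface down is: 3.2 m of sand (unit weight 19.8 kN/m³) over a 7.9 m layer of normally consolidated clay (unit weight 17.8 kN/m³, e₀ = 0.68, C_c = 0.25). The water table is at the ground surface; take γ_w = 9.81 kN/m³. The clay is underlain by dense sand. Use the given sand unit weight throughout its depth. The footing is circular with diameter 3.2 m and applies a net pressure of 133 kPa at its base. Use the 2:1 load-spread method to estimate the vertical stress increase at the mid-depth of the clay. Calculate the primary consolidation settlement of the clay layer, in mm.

S_c ≈ 93.1 mm

Mid-depth of clay below the ground surface: z = 3.2 + 7.9/2 = 7.15 m.
Total vertical stress at mid-clay: σ_v = 19.8×3.2 + 17.8×3.95 = 133.67 kPa.
Pore pressure: u = 9.81×(7.15 − 0) = 70.142 kPa.
Initial effective stress: σ'_0 = σ_v − u = 133.67 − 70.142 = 63.528 kPa.
Stress increase at mid-clay by the 2:1 spreading method:
Δσ ≈ qD²/(D+z)² = 133×3.2²/(3.2+7.15)² = 12.714 kPa
Final effective stress: σ'_f = σ'_0 + Δσ = 63.528 + 12.714 = 76.242 kPa.
Normally consolidated clay, so the full stress increment lies on the virgin compression line:
S_c = C_c·H/(1+e₀)·log₁₀(σ'_f/σ'_0) = 0.25×7.9/(1+0.68)×log₁₀(76.242/63.528)
    = 1.1756 × 0.079229 = 0.09314 m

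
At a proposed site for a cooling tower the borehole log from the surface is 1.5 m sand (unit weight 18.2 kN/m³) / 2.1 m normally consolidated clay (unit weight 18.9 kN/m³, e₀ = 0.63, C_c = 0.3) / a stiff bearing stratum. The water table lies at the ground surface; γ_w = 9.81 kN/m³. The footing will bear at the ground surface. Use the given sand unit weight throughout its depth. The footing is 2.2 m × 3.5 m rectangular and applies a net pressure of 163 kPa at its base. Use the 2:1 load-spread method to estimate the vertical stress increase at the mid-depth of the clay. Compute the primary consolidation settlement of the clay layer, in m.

Mid-depth of clay below the ground surface: z = 1.5 + 2.1/2 = 2.55 m.
Total vertical stress at mid-clay: σ_v = 18.2×1.5 + 18.9×1.05 = 47.145 kPa.
Pore pressure: u = 9.81×(2.55 − 0) = 25.015 kPa.
Initial effective stress: σ'_0 = σ_v − u = 47.145 − 25.015 = 22.13 kPa.
Stress increase at mid-clay by the 2:1 spreading method:
Δσ = qBL/((B+z)(L+z)) = 163×2.2×3.5/((2.2+2.55)(3.5+2.55)) = 43.675 kPa
Final effective stress: σ'_f = σ'_0 + Δσ = 22.13 + 43.675 = 65.805 kPa.
Normally consolidated clay, so the full stress increment lies on the virgin compression line:
S_c = C_c·H/(1+e₀)·log₁₀(σ'_f/σ'_0) = 0.3×2.1/(1+0.63)×log₁₀(65.805/22.13)
    = 0.3865 × 0.47328 = 0.1829 m

S_c ≈ 0.183 m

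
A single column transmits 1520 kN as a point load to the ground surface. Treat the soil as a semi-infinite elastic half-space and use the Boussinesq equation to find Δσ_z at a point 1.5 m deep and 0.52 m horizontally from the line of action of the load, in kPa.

Boussinesq vertical stress below a point load on an elastic half-space:
Δσ_z = 3P/(2πz²) · [1 + (r/z)²]^(−5/2)
r/z = 0.52/1.5 = 0.34667; [1+(r/z)²]^(−5/2) = 0.75298.
Δσ_z = 3×1520/(2π×1.5²) × 0.75298 = 322.55 × 0.75298 = 242.9 kPa

Δσ_z ≈ 243 kPa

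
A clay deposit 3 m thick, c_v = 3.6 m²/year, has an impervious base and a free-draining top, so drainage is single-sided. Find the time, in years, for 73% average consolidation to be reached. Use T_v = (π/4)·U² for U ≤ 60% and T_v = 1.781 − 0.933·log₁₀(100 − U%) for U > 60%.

Drainage path length: H_d = H = 3 m (single drainage).
U > 60%: T_v = 1.781 − 0.933·log₁₀(100 − 73) = 0.44554.
t = T_v·H_d²/c_v = 0.44554×3²/3.6 = 1.114 years.

t ≈ 1.11 years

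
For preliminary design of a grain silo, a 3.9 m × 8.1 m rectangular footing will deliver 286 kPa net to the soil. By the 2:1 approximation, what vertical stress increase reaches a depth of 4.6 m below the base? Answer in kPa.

Δσ_z ≈ 83.7 kPa

By the 2:1 method the load spreads at 1 horizontal : 2 vertical, so at depth z the loaded area has grown by z in each plan dimension:
Δσ = qBL/((B+z)(L+z)) = 286×3.9×8.1/((3.9+4.6)(8.1+4.6)) = 83.694 kPa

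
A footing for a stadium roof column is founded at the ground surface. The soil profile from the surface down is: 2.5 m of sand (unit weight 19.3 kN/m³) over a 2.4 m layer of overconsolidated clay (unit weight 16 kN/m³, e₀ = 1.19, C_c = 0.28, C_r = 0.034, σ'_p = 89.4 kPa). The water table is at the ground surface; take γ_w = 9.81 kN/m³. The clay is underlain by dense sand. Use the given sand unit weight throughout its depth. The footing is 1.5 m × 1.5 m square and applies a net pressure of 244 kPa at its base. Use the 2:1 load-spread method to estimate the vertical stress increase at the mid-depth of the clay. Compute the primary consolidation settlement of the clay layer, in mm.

Mid-depth of clay below the ground surface: z = 2.5 + 2.4/2 = 3.7 m.
Total vertical stress at mid-clay: σ_v = 19.3×2.5 + 16×1.2 = 67.45 kPa.
Pore pressure: u = 9.81×(3.7 − 0) = 36.297 kPa.
Initial effective stress: σ'_0 = σ_v − u = 67.45 − 36.297 = 31.153 kPa.
Stress increase at mid-clay by the 2:1 spreading method:
Δσ = qBL/((B+z)(L+z)) = 244×1.5×1.5/((1.5+3.7)(1.5+3.7)) = 20.303 kPa
Final effective stress: σ'_f = 31.153 + 20.303 = 51.456 kPa.
σ'_f = 51.456 ≤ σ'_p = 89.4 kPa, so the clay remains overconsolidated and only the recompression index applies:
S_c = C_r·H/(1+e₀)·log₁₀(σ'_f/σ'_0) = 0.034×2.4/2.19×log₁₀(51.456/31.153)
    = 0.037261 × 0.21794 = 0.008121 m

S_c ≈ 8.12 mm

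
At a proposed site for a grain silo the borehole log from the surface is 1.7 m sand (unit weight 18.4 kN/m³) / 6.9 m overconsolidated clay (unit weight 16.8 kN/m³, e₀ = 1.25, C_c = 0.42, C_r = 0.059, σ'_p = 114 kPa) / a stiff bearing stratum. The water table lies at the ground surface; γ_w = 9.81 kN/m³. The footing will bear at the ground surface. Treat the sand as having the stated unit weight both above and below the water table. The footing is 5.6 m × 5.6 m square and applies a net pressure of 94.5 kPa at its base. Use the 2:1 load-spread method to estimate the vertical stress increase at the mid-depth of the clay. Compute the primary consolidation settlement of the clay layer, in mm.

S_c ≈ 39.9 mm

Mid-depth of clay below the ground surface: z = 1.7 + 6.9/2 = 5.15 m.
Total vertical stress at mid-clay: σ_v = 18.4×1.7 + 16.8×3.45 = 89.24 kPa.
Pore pressure: u = 9.81×(5.15 − 0) = 50.522 kPa.
Initial effective stress: σ'_0 = σ_v − u = 89.24 − 50.522 = 38.718 kPa.
Stress increase at mid-clay by the 2:1 spreading method:
Δσ = qBL/((B+z)(L+z)) = 94.5×5.6×5.6/((5.6+5.15)(5.6+5.15)) = 25.644 kPa
Final effective stress: σ'_f = 38.718 + 25.644 = 64.362 kPa.
σ'_f = 64.362 ≤ σ'_p = 114 kPa, so the clay remains overconsolidated and only the recompression index applies:
S_c = C_r·H/(1+e₀)·log₁₀(σ'_f/σ'_0) = 0.059×6.9/2.25×log₁₀(64.362/38.718)
    = 0.18094 × 0.22072 = 0.03994 m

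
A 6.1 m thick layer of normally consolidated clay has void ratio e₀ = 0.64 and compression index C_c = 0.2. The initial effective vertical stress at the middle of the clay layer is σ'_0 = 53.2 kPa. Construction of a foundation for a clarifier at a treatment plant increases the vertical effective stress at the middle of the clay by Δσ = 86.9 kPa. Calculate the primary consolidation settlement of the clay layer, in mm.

Final effective stress: σ'_f = σ'_0 + Δσ = 53.2 + 86.9 = 140.1 kPa.
Normally consolidated clay, so the full stress increment lies on the virgin compression line:
S_c = C_c·H/(1+e₀)·log₁₀(σ'_f/σ'_0) = 0.2×6.1/(1+0.64)×log₁₀(140.1/53.2)
    = 0.7439 × 0.42053 = 0.3128 m

S_c ≈ 313 mm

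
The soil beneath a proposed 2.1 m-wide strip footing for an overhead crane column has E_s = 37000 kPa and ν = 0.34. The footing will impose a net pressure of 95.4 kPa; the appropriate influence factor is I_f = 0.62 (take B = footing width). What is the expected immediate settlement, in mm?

S_e ≈ 2.97 mm

Immediate (elastic) settlement: S_e = q·B·(1−ν²)/E_s · I_f.
S_e = 95.4 × 2.1 × (1 − 0.34²) / 37000 × 0.62
    = 95.4 × 2.1 × 0.8844 / 37000 × 0.62
    = 0.002969 m = 2.969 mm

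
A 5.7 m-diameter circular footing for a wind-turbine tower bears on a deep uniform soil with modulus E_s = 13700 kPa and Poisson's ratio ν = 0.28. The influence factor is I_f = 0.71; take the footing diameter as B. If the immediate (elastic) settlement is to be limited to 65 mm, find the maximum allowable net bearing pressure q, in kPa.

S_e = q·B·(1−ν²)/E_s · I_f  ⇒  q = S_e·E_s / (B·(1−ν²)·I_f).
q = 0.065 × 13700 / (5.7 × 0.9216 × 0.71) = 238.8 kPa

q ≈ 239 kPa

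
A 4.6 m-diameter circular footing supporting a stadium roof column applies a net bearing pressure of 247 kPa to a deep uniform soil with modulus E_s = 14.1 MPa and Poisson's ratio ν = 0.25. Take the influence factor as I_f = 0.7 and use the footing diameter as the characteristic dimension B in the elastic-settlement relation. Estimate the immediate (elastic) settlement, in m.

Immediate (elastic) settlement: S_e = q·B·(1−ν²)/E_s · I_f.
E_s = 14.1 MPa = 14100 kPa.
S_e = 247 × 4.6 × (1 − 0.25²) / 14100 × 0.7
    = 247 × 4.6 × 0.9375 / 14100 × 0.7
    = 0.05288 m

S_e ≈ 0.0529 m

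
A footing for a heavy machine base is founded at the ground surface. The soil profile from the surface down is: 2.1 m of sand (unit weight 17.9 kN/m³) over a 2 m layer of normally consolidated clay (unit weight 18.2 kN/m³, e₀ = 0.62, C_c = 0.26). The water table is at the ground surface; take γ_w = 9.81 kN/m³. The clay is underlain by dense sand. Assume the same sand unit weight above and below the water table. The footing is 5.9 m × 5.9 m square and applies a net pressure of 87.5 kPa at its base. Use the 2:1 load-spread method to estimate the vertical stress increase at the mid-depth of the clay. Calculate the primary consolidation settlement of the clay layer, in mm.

S_c ≈ 127 mm

Mid-depth of clay below the ground surface: z = 2.1 + 2/2 = 3.1 m.
Total vertical stress at mid-clay: σ_v = 17.9×2.1 + 18.2×1 = 55.79 kPa.
Pore pressure: u = 9.81×(3.1 − 0) = 30.411 kPa.
Initial effective stress: σ'_0 = σ_v − u = 55.79 − 30.411 = 25.379 kPa.
Stress increase at mid-clay by the 2:1 spreading method:
Δσ = qBL/((B+z)(L+z)) = 87.5×5.9×5.9/((5.9+3.1)(5.9+3.1)) = 37.603 kPa
Final effective stress: σ'_f = σ'_0 + Δσ = 25.379 + 37.603 = 62.982 kPa.
Normally consolidated clay, so the full stress increment lies on the virgin compression line:
S_c = C_c·H/(1+e₀)·log₁₀(σ'_f/σ'_0) = 0.26×2/(1+0.62)×log₁₀(62.982/25.379)
    = 0.32099 × 0.39474 = 0.1267 m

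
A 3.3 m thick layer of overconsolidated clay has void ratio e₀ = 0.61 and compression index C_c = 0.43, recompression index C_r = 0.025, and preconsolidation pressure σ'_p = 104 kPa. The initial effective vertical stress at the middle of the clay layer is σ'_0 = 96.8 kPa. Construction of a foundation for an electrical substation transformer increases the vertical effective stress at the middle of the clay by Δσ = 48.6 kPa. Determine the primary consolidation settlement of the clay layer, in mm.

S_c ≈ 130 mm

Final effective stress: σ'_f = 96.8 + 48.6 = 145.4 kPa.
σ'_f = 145.4 > σ'_p = 104 kPa, so the stress path crosses the preconsolidation pressure — recompression up to σ'_p, then virgin compression beyond:
S_c = H/(1+e₀)·[C_r·log₁₀(σ'_p/σ'_0) + C_c·log₁₀(σ'_f/σ'_p)]
    = 3.3/1.61 × [0.025×log₁₀(104/96.8) + 0.43×log₁₀(145.4/104)]
    = 2.0497 × [0.00077895 + 0.062578] = 0.1299 m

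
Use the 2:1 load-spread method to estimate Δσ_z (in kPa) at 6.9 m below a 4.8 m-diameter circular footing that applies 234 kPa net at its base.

Δσ_z ≈ 39.4 kPa

By the 2:1 method the load spreads at 1 horizontal : 2 vertical, so at depth z the loaded area has grown by z in each plan dimension:
Δσ ≈ qD²/(D+z)² = 234×4.8²/(4.8+6.9)² = 39.385 kPa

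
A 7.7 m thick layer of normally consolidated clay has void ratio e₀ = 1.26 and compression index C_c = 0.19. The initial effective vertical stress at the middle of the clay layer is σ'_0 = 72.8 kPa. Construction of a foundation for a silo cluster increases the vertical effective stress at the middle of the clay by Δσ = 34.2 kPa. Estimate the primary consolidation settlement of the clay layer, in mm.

S_c ≈ 108 mm

Final effective stress: σ'_f = σ'_0 + Δσ = 72.8 + 34.2 = 107 kPa.
Normally consolidated clay, so the full stress increment lies on the virgin compression line:
S_c = C_c·H/(1+e₀)·log₁₀(σ'_f/σ'_0) = 0.19×7.7/(1+1.26)×log₁₀(107/72.8)
    = 0.64735 × 0.16725 = 0.1083 m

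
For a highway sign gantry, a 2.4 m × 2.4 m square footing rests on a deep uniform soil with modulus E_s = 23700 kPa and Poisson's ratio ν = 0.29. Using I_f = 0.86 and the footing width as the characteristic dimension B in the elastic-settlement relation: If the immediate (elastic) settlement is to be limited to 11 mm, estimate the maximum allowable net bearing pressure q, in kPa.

S_e = q·B·(1−ν²)/E_s · I_f  ⇒  q = S_e·E_s / (B·(1−ν²)·I_f).
q = 0.011 × 23700 / (2.4 × 0.9159 × 0.86) = 137.9 kPa

q ≈ 138 kPa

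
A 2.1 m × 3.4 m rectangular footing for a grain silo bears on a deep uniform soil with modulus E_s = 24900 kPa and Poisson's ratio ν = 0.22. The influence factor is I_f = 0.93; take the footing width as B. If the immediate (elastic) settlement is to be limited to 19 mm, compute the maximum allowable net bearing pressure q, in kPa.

q ≈ 255 kPa

S_e = q·B·(1−ν²)/E_s · I_f  ⇒  q = S_e·E_s / (B·(1−ν²)·I_f).
q = 0.019 × 24900 / (2.1 × 0.9516 × 0.93) = 254.6 kPa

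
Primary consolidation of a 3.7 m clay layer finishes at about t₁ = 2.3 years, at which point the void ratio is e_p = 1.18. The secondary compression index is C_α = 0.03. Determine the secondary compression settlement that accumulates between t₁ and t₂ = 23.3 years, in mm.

S_s ≈ 51.2 mm

Secondary compression: S_s = C_α·H/(1+e_p)·log₁₀(t₂/t₁)
S_s = 0.03×3.7/(1+1.18)×log₁₀(23.3/2.3)
    = 0.05092 × 1.006 = 0.0512 m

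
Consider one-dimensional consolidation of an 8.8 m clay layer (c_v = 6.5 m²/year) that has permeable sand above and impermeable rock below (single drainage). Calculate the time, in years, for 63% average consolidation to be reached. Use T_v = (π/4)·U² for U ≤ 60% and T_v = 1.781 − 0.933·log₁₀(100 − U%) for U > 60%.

Drainage path length: H_d = H = 8.8 m (single drainage).
U > 60%: T_v = 1.781 − 0.933·log₁₀(100 − 63) = 0.31787.
t = T_v·H_d²/c_v = 0.31787×8.8²/6.5 = 3.787 years.

t ≈ 3.79 years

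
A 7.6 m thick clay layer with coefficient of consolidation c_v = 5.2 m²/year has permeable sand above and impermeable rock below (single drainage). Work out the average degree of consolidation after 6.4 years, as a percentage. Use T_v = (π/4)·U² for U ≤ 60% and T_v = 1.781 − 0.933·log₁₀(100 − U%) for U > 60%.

Drainage path length: H_d = H = 7.6 m (single drainage).
T_v = c_v·t/H_d² = 5.2×6.4/7.6² = 0.57618.
T_v = 0.57618 corresponds to the U > 60% branch:
U = 1 − 10^((1.781 − T_v)/0.933)/100 = 0.8044

U ≈ 80.4 %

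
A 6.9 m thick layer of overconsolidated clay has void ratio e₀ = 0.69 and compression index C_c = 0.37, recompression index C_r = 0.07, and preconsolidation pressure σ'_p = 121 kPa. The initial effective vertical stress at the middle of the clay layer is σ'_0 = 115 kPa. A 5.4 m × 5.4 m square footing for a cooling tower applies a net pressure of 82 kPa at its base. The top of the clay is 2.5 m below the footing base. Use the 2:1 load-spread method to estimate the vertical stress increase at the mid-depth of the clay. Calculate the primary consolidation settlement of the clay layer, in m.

Mid-depth of clay below the footing base: z = 2.5 + 6.9/2 = 5.95 m.
Stress increase at mid-clay by the 2:1 spreading method:
Δσ = qBL/((B+z)(L+z)) = 82×5.4×5.4/((5.4+5.95)(5.4+5.95)) = 18.561 kPa
Final effective stress: σ'_f = 115 + 18.561 = 133.56 kPa.
σ'_f = 133.56 > σ'_p = 121 kPa, so the stress path crosses the preconsolidation pressure — recompression up to σ'_p, then virgin compression beyond:
S_c = H/(1+e₀)·[C_r·log₁₀(σ'_p/σ'_0) + C_c·log₁₀(σ'_f/σ'_p)]
    = 6.9/1.69 × [0.07×log₁₀(121/115) + 0.37×log₁₀(133.56/121)]
    = 4.0828 × [0.0015461 + 0.01587] = 0.07111 m

S_c ≈ 0.0711 m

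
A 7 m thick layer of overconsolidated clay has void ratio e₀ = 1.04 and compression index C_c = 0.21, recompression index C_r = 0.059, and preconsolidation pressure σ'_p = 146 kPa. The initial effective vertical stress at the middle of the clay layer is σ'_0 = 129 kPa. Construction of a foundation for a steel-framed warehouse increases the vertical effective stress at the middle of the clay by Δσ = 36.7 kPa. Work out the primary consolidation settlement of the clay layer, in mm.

Final effective stress: σ'_f = 129 + 36.7 = 165.7 kPa.
σ'_f = 165.7 > σ'_p = 146 kPa, so the stress path crosses the preconsolidation pressure — recompression up to σ'_p, then virgin compression beyond:
S_c = H/(1+e₀)·[C_r·log₁₀(σ'_p/σ'_0) + C_c·log₁₀(σ'_f/σ'_p)]
    = 7/2.04 × [0.059×log₁₀(146/129) + 0.21×log₁₀(165.7/146)]
    = 3.4314 × [0.003172 + 0.011544] = 0.0505 m

S_c ≈ 50.5 mm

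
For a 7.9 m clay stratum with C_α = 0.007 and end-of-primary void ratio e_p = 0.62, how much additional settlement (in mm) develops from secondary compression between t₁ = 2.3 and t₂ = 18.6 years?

S_s ≈ 31 mm

Secondary compression: S_s = C_α·H/(1+e_p)·log₁₀(t₂/t₁)
S_s = 0.007×7.9/(1+0.62)×log₁₀(18.6/2.3)
    = 0.03414 × 0.9078 = 0.03099 m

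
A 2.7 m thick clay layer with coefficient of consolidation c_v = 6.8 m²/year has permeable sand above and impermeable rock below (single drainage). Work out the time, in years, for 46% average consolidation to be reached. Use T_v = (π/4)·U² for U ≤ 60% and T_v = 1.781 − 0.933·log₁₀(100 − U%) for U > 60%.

t ≈ 0.178 years

Drainage path length: H_d = H = 2.7 m (single drainage).
U ≤ 60%: T_v = (π/4)·U² = (π/4)×0.46² = 0.16619.
t = T_v·H_d²/c_v = 0.16619×2.7²/6.8 = 0.1782 years.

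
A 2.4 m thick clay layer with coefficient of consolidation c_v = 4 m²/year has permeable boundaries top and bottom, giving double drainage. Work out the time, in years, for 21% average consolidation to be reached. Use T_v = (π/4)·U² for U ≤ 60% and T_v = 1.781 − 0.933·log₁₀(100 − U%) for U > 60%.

Drainage path length: H_d = H/2 = 1.2 m (double drainage).
U ≤ 60%: T_v = (π/4)·U² = (π/4)×0.21² = 0.034636.
t = T_v·H_d²/c_v = 0.034636×1.2²/4 = 0.01247 years.

t ≈ 0.0125 years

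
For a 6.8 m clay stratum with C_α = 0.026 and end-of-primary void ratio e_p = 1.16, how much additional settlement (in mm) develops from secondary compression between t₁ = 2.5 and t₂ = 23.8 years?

Secondary compression: S_s = C_α·H/(1+e_p)·log₁₀(t₂/t₁)
S_s = 0.026×6.8/(1+1.16)×log₁₀(23.8/2.5)
    = 0.08185 × 0.9786 = 0.0801 m

S_s ≈ 80.1 mm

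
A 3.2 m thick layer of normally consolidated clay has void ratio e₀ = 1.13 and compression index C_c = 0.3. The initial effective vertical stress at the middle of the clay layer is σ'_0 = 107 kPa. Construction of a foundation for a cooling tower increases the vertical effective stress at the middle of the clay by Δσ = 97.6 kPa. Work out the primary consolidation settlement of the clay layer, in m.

Final effective stress: σ'_f = σ'_0 + Δσ = 107 + 97.6 = 204.6 kPa.
Normally consolidated clay, so the full stress increment lies on the virgin compression line:
S_c = C_c·H/(1+e₀)·log₁₀(σ'_f/σ'_0) = 0.3×3.2/(1+1.13)×log₁₀(204.6/107)
    = 0.4507 × 0.28152 = 0.1269 m

S_c ≈ 0.127 m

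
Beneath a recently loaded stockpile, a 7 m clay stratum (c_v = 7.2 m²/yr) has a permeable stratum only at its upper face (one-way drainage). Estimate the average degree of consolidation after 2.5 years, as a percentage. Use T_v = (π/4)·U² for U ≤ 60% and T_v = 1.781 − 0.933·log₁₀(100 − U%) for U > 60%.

U ≈ 67.3 %

Drainage path length: H_d = H = 7 m (single drainage).
T_v = c_v·t/H_d² = 7.2×2.5/7² = 0.36735.
T_v = 0.36735 corresponds to the U > 60% branch:
U = 1 − 10^((1.781 − T_v)/0.933)/100 = 0.6725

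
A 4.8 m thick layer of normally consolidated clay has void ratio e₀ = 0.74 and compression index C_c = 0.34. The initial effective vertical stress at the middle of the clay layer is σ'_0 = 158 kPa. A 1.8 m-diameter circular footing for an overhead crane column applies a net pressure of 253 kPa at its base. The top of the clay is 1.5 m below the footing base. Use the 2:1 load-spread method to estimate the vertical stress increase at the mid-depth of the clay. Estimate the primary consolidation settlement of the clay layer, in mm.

S_c ≈ 60.3 mm

Mid-depth of clay below the footing base: z = 1.5 + 4.8/2 = 3.9 m.
Stress increase at mid-clay by the 2:1 spreading method:
Δσ ≈ qD²/(D+z)² = 253×1.8²/(1.8+3.9)² = 25.23 kPa
Final effective stress: σ'_f = σ'_0 + Δσ = 158 + 25.23 = 183.23 kPa.
Normally consolidated clay, so the full stress increment lies on the virgin compression line:
S_c = C_c·H/(1+e₀)·log₁₀(σ'_f/σ'_0) = 0.34×4.8/(1+0.74)×log₁₀(183.23/158)
    = 0.93793 × 0.064339 = 0.06035 m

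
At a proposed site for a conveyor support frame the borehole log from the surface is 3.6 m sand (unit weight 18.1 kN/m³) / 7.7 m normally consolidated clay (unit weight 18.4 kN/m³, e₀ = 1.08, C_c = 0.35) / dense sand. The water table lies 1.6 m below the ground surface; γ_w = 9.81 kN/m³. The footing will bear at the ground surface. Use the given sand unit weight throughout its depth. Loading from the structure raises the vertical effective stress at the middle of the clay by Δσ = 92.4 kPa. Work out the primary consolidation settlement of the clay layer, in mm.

S_c ≈ 437 mm

Mid-depth of clay below the ground surface: z = 3.6 + 7.7/2 = 7.45 m.
Total vertical stress at mid-clay: σ_v = 18.1×3.6 + 18.4×3.85 = 136 kPa.
Pore pressure: u = 9.81×(7.45 − 1.6) = 57.389 kPa.
Initial effective stress: σ'_0 = σ_v − u = 136 − 57.389 = 78.611 kPa.
Final effective stress: σ'_f = σ'_0 + Δσ = 78.611 + 92.4 = 171.01 kPa.
Normally consolidated clay, so the full stress increment lies on the virgin compression line:
S_c = C_c·H/(1+e₀)·log₁₀(σ'_f/σ'_0) = 0.35×7.7/(1+1.08)×log₁₀(171.01/78.611)
    = 1.2957 × 0.33754 = 0.4374 m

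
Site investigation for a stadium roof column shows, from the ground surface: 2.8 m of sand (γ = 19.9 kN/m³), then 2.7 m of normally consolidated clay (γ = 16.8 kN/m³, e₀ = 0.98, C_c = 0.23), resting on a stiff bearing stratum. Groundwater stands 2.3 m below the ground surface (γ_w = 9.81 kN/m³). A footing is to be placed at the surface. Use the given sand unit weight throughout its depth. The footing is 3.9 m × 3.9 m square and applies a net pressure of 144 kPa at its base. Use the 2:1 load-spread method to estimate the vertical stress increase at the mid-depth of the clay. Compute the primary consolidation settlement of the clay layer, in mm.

S_c ≈ 60.7 mm

Mid-depth of clay below the ground surface: z = 2.8 + 2.7/2 = 4.15 m.
Total vertical stress at mid-clay: σ_v = 19.9×2.8 + 16.8×1.35 = 78.4 kPa.
Pore pressure: u = 9.81×(4.15 − 2.3) = 18.149 kPa.
Initial effective stress: σ'_0 = σ_v − u = 78.4 − 18.149 = 60.251 kPa.
Stress increase at mid-clay by the 2:1 spreading method:
Δσ = qBL/((B+z)(L+z)) = 144×3.9×3.9/((3.9+4.15)(3.9+4.15)) = 33.799 kPa
Final effective stress: σ'_f = σ'_0 + Δσ = 60.251 + 33.799 = 94.05 kPa.
Normally consolidated clay, so the full stress increment lies on the virgin compression line:
S_c = C_c·H/(1+e₀)·log₁₀(σ'_f/σ'_0) = 0.23×2.7/(1+0.98)×log₁₀(94.05/60.251)
    = 0.31364 × 0.19339 = 0.06065 m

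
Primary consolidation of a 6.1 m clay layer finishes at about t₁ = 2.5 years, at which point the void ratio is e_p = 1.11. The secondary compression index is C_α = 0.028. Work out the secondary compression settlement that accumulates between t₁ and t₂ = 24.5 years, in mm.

Secondary compression: S_s = C_α·H/(1+e_p)·log₁₀(t₂/t₁)
S_s = 0.028×6.1/(1+1.11)×log₁₀(24.5/2.5)
    = 0.08095 × 0.9912 = 0.08024 m

S_s ≈ 80.2 mm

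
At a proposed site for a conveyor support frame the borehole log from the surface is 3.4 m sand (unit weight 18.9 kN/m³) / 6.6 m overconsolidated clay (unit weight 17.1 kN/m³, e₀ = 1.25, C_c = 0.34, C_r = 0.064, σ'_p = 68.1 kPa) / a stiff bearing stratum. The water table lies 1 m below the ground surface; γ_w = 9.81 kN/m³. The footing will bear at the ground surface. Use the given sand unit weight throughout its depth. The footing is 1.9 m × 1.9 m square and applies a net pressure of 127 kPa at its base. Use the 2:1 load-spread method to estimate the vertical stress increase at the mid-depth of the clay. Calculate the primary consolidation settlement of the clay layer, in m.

Mid-depth of clay below the ground surface: z = 3.4 + 6.6/2 = 6.7 m.
Total vertical stress at mid-clay: σ_v = 18.9×3.4 + 17.1×3.3 = 120.69 kPa.
Pore pressure: u = 9.81×(6.7 − 1) = 55.917 kPa.
Initial effective stress: σ'_0 = σ_v − u = 120.69 − 55.917 = 64.773 kPa.
Stress increase at mid-clay by the 2:1 spreading method:
Δσ = qBL/((B+z)(L+z)) = 127×1.9×1.9/((1.9+6.7)(1.9+6.7)) = 6.1989 kPa
Final effective stress: σ'_f = 64.773 + 6.1989 = 70.972 kPa.
σ'_f = 70.972 > σ'_p = 68.1 kPa, so the stress path crosses the preconsolidation pressure — recompression up to σ'_p, then virgin compression beyond:
S_c = H/(1+e₀)·[C_r·log₁₀(σ'_p/σ'_0) + C_c·log₁₀(σ'_f/σ'_p)]
    = 6.6/2.25 × [0.064×log₁₀(68.1/64.773) + 0.34×log₁₀(70.972/68.1)]
    = 2.9333 × [0.0013922 + 0.0060996] = 0.02198 m

S_c ≈ 0.022 m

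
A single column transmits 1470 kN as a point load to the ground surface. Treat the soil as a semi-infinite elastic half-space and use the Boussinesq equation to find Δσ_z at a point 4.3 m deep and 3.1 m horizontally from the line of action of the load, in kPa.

Boussinesq vertical stress below a point load on an elastic half-space:
Δσ_z = 3P/(2πz²) · [1 + (r/z)²]^(−5/2)
r/z = 3.1/4.3 = 0.72093; [1+(r/z)²]^(−5/2) = 0.35122.
Δσ_z = 3×1470/(2π×4.3²) × 0.35122 = 37.96 × 0.35122 = 13.33 kPa

Δσ_z ≈ 13.3 kPa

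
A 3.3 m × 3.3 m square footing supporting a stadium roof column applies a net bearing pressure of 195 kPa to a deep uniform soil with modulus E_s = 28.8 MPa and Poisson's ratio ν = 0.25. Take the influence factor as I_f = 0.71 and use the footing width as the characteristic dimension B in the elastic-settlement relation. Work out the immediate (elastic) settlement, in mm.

S_e ≈ 14.9 mm

Immediate (elastic) settlement: S_e = q·B·(1−ν²)/E_s · I_f.
E_s = 28.8 MPa = 28800 kPa.
S_e = 195 × 3.3 × (1 − 0.25²) / 28800 × 0.71
    = 195 × 3.3 × 0.9375 / 28800 × 0.71
    = 0.01487 m = 14.87 mm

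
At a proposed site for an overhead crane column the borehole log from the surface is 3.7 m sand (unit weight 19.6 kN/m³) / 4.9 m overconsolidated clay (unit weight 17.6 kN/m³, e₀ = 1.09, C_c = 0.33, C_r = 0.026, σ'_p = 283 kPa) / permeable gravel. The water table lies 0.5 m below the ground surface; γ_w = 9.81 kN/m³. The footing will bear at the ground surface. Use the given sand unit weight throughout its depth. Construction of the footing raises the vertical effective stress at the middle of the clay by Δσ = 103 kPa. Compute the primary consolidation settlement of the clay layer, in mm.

Mid-depth of clay below the ground surface: z = 3.7 + 4.9/2 = 6.15 m.
Total vertical stress at mid-clay: σ_v = 19.6×3.7 + 17.6×2.45 = 115.64 kPa.
Pore pressure: u = 9.81×(6.15 − 0.5) = 55.427 kPa.
Initial effective stress: σ'_0 = σ_v − u = 115.64 − 55.427 = 60.213 kPa.
Final effective stress: σ'_f = 60.213 + 103 = 163.21 kPa.
σ'_f = 163.21 ≤ σ'_p = 283 kPa, so the clay remains overconsolidated and only the recompression index applies:
S_c = C_r·H/(1+e₀)·log₁₀(σ'_f/σ'_0) = 0.026×4.9/2.09×log₁₀(163.21/60.213)
    = 0.060957 × 0.43306 = 0.0264 m

S_c ≈ 26.4 mm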